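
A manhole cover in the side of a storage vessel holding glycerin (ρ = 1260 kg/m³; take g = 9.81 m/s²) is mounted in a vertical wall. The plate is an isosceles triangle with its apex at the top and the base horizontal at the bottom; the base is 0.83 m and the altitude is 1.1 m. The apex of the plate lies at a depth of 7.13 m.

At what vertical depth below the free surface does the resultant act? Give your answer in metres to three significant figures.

γ = ρg = 1260 × 9.81 / 1000 = 12.3606 kN/m³.
With the apex up, the centroid sits 2h/3 = 2 × 1.1/3 = 0.733333 m below the apex, so the centroid depth is h_c = 7.13 + 0.733333 = 7.86333 m.
A = ½ × 0.83 × 1.1 = 0.4565 m².
Resultant F = γ·h_c·A = 12.3606 × 7.86333 × 0.4565 = 44.3697 kN.
I_c = b·h³/36 = 0.83 × 1.1³/36 = 0.0306869 m⁴.
Centre of pressure: y_p = y_c + I_c/(y_c·A) = 7.86333 + 0.0306869/(7.86333 × 0.4565) = 7.86333 + 0.00854881 = 7.87188 m along the plane.

h_p = 7.87 m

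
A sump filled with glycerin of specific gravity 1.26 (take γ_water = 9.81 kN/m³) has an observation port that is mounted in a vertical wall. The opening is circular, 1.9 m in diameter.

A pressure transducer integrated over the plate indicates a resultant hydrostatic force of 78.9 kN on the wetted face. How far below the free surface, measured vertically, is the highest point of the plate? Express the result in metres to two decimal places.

d_top ≈ 1.30 m

γ = 1.26 × 9.81 = 12.3606 kN/m³.
A = π(0.95)² = 2.83529 m².
From F = γ·h_c·A, the centroid depth is h_c = 78.9/(12.3606 × 2.83529) = 2.25133 m.
The centroid is at the centre, 0.95 m below the top of the plate, so the highest point sits at h_top = 2.25133 − 0.95 = 1.30133 m below the surface.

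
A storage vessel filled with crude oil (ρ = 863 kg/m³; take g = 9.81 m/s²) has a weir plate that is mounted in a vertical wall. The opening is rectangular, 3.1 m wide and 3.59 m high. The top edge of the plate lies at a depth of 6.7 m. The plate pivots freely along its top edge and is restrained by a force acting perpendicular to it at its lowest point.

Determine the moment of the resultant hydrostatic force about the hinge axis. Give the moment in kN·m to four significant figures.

M ≈ 1538 kN·m

γ = ρg = 863 × 9.81 / 1000 = 8.46603 kN/m³.
The centroid lies 3.59/2 = 1.795 m below the top edge, so the centroid depth is h_c = 6.7 + 1.795 = 8.495 m.
A = 3.1 × 3.59 = 11.129 m².
Resultant F = γ·h_c·A = 8.46603 × 8.495 × 11.129 = 800.386 kN.
I_c = b·h³/12 = 3.1 × 3.59³/12 = 11.9526 m⁴.
Centre of pressure: y_p = y_c + I_c/(y_c·A) = 8.495 + 11.9526/(8.495 × 11.129) = 8.495 + 0.126428 = 8.62143 m along the plane.
The resultant acts 1.795 + 0.126428 = 1.92143 m (along the plate) below the hinge at the top edge, so the moment about the hinge is M = F × 1.92143 = 800.386 × 1.92143 = 1537.89 kN·m.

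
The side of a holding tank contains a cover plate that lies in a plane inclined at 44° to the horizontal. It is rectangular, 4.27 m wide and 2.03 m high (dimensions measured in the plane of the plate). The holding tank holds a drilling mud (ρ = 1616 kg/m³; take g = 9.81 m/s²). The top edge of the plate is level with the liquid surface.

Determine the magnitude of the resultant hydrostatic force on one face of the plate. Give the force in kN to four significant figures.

F ≈ 96.89 kN

γ = ρg = 1616 × 9.81 / 1000 = 15.85296 kN/m³.
Let θ = 44° be the plate's angle to the horizontal; measure y along the incline from where the plane meets the free surface. Vertical depth h = y·sinθ with sinθ = 0.694658.
The centroid lies 2.03/2 = 1.015 m below the top edge, so y_c = 1.015 m and h_c = 1.015 × 0.694658 = 0.705078 m.
A = 4.27 × 2.03 = 8.6681 m².
Resultant F = γ·h_c·A = 15.85296 × 0.705078 × 8.6681 = 96.8883 kN.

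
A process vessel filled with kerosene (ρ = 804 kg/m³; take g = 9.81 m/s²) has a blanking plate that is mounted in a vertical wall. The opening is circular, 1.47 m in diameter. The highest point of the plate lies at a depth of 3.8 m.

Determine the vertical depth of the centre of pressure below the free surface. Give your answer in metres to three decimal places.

γ = ρg = 804 × 9.81 / 1000 = 7.88724 kN/m³.
The centroid is at the centre, 0.735 m below the top of the plate, so the centroid depth is h_c = 3.8 + 0.735 = 4.535 m.
A = π(0.735)² = 1.69717 m².
Resultant F = γ·h_c·A = 7.88724 × 4.535 × 1.69717 = 60.7055 kN.
I_c = πr⁴/4 = π × 0.735⁴/4 = 0.229213 m⁴.
Centre of pressure: y_p = y_c + I_c/(y_c·A) = 4.535 + 0.229213/(4.535 × 1.69717) = 4.535 + 0.0297808 = 4.56478 m along the plane.

h_p = 4.565 m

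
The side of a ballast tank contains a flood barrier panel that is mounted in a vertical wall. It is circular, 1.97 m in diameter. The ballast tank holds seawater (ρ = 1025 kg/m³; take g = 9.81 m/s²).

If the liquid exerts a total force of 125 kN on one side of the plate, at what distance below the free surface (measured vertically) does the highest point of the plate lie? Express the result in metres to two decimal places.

d_top ≈ 3.09 m

γ = ρg = 1025 × 9.81 / 1000 = 10.05525 kN/m³.
A = π(0.985)² = 3.04805 m².
From F = γ·h_c·A, the centroid depth is h_c = 125/(10.05525 × 3.04805) = 4.07845 m.
The centroid is at the centre, 0.985 m below the top of the plate, so the highest point sits at h_top = 4.07845 − 0.985 = 3.09345 m below the surface.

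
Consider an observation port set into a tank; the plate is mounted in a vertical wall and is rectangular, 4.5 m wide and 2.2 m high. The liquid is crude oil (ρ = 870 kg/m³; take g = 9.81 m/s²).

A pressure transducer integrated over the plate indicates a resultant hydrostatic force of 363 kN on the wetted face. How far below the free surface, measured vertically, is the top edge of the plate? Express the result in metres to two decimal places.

d_top ≈ 3.20 m

γ = ρg = 870 × 9.81 / 1000 = 8.5347 kN/m³.
A = 4.5 × 2.2 = 9.9 m².
From F = γ·h_c·A, the centroid depth is h_c = 363/(8.5347 × 9.9) = 4.29619 m.
The centroid lies 2.2/2 = 1.1 m below the top edge, so the top edge sits at h_top = 4.29619 − 1.1 = 3.19619 m below the surface.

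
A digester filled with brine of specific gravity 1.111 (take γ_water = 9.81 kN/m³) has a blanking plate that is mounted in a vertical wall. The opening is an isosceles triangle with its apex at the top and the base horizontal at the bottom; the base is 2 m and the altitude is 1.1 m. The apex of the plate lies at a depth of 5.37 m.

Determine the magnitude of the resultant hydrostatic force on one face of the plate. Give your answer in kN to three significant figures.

F ≈ 73.2 kN

γ = 1.111 × 9.81 = 10.89891 kN/m³.
With the apex up, the centroid sits 2h/3 = 2 × 1.1/3 = 0.733333 m below the apex, so the centroid depth is h_c = 5.37 + 0.733333 = 6.10333 m.
A = ½ × 2 × 1.1 = 1.1 m².
Resultant F = γ·h_c·A = 10.89891 × 6.10333 × 1.1 = 73.1716 kN.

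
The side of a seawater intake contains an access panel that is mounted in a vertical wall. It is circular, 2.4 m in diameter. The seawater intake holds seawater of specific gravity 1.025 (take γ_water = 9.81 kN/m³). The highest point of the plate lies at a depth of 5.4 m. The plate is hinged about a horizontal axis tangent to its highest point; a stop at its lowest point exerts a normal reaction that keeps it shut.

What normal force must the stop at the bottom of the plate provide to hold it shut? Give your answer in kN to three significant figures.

γ = 1.025 × 9.81 = 10.05525 kN/m³.
The centroid is at the centre, 1.2 m below the top of the plate, so the centroid depth is h_c = 5.4 + 1.2 = 6.6 m.
A = π(1.2)² = 4.52389 m².
Resultant F = γ·h_c·A = 10.05525 × 6.6 × 4.52389 = 300.226 kN.
I_c = πr⁴/4 = π × 1.2⁴/4 = 1.6286 m⁴.
Centre of pressure: y_p = y_c + I_c/(y_c·A) = 6.6 + 1.6286/(6.6 × 4.52389) = 6.6 + 0.0545454 = 6.65455 m along the plane.
The resultant acts 1.2 + 0.0545454 = 1.25455 m (along the plate) below the hinge at the top edge, so the moment about the hinge is M = F × 1.25455 = 300.226 × 1.25455 = 376.649 kN·m.
A normal force at the bottom, 2.4 m from the hinge, must supply this moment: P = 376.649/2.4 = 156.937 kN.

P ≈ 157 kN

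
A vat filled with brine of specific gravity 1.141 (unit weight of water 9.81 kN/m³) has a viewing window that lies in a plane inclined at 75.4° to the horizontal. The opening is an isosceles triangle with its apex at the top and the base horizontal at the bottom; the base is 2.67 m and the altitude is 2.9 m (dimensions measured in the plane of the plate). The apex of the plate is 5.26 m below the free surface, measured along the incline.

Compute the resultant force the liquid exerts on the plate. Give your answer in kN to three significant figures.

F ≈ 302 kN

γ = 1.141 × 9.81 = 11.19321 kN/m³.
Let θ = 75.4° be the plate's angle to the horizontal; measure y along the incline from where the plane meets the free surface. Vertical depth h = y·sinθ with sinθ = 0.967709.
With the apex up, the centroid sits 2h/3 = 2 × 2.9/3 = 1.93333 m below the apex, so y_c = 5.26 + 1.93333 = 7.19333 m and h_c = 7.19333 × 0.967709 = 6.96105 m.
A = ½ × 2.67 × 2.9 = 3.8715 m².
Resultant F = γ·h_c·A = 11.19321 × 6.96105 × 3.8715 = 301.654 kN.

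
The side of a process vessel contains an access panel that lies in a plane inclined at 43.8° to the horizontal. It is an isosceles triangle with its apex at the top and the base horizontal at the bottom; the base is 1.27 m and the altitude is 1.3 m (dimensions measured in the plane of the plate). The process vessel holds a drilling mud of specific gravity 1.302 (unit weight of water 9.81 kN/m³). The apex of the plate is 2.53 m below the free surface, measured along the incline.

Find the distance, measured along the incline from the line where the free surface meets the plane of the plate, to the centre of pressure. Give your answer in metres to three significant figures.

y_p = 3.42 m

γ = 1.302 × 9.81 = 12.77262 kN/m³.
Let θ = 43.8° be the plate's angle to the horizontal; measure y along the incline from where the plane meets the free surface. Vertical depth h = y·sinθ with sinθ = 0.692143.
With the apex up, the centroid sits 2h/3 = 2 × 1.3/3 = 0.866667 m below the apex, so y_c = 2.53 + 0.866667 = 3.39667 m and h_c = 3.39667 × 0.692143 = 2.35098 m.
A = ½ × 1.27 × 1.3 = 0.8255 m².
Resultant F = γ·h_c·A = 12.77262 × 2.35098 × 0.8255 = 24.7883 kN.
I_c = b·h³/36 = 1.27 × 1.3³/36 = 0.0775053 m⁴.
Centre of pressure: y_p = y_c + I_c/(y_c·A) = 3.39667 + 0.0775053/(3.39667 × 0.8255) = 3.39667 + 0.0276415 = 3.42431 m along the plane.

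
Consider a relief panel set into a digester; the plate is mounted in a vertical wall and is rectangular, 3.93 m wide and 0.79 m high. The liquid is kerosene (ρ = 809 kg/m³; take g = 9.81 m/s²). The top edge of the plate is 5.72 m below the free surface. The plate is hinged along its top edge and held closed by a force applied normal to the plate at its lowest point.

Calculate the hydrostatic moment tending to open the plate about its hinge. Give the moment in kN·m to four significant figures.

M ≈ 60.80 kN·m

γ = ρg = 809 × 9.81 / 1000 = 7.93629 kN/m³.
The centroid lies 0.79/2 = 0.395 m below the top edge, so the centroid depth is h_c = 5.72 + 0.395 = 6.115 m.
A = 3.93 × 0.79 = 3.1047 m².
Resultant F = γ·h_c·A = 7.93629 × 6.115 × 3.1047 = 150.672 kN.
I_c = b·h³/12 = 3.93 × 0.79³/12 = 0.16147 m⁴.
Centre of pressure: y_p = y_c + I_c/(y_c·A) = 6.115 + 0.16147/(6.115 × 3.1047) = 6.115 + 0.00850503 = 6.12351 m along the plane.
The resultant acts 0.395 + 0.00850503 = 0.403505 m (along the plate) below the hinge at the top edge, so the moment about the hinge is M = F × 0.403505 = 150.672 × 0.403505 = 60.7969 kN·m.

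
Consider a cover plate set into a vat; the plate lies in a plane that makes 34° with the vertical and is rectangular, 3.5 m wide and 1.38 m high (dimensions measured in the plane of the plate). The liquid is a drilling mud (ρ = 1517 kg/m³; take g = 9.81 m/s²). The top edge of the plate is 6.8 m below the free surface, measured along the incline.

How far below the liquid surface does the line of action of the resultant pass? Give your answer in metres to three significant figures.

h_p = 6.23 m

γ = ρg = 1517 × 9.81 / 1000 = 14.88177 kN/m³.
The plate makes 34° with the vertical, i.e. θ = 90° − 34° = 56° to the horizontal. Measuring y along the incline from the free-surface line, vertical depth h = y·sinθ with sinθ = 0.829038.
The centroid lies 1.38/2 = 0.69 m below the top edge, so y_c = 6.8 + 0.69 = 7.49 m and h_c = 7.49 × 0.829038 = 6.20949 m.
A = 3.5 × 1.38 = 4.83 m².
Resultant F = γ·h_c·A = 14.88177 × 6.20949 × 4.83 = 446.332 kN.
I_c = b·h³/12 = 3.5 × 1.38³/12 = 0.766521 m⁴.
Centre of pressure: y_p = y_c + I_c/(y_c·A) = 7.49 + 0.766521/(7.49 × 4.83) = 7.49 + 0.0211883 = 7.51119 m along the plane.
Vertically, h_p = y_p·sinθ = 7.51119 × 0.829038 = 6.22706 m.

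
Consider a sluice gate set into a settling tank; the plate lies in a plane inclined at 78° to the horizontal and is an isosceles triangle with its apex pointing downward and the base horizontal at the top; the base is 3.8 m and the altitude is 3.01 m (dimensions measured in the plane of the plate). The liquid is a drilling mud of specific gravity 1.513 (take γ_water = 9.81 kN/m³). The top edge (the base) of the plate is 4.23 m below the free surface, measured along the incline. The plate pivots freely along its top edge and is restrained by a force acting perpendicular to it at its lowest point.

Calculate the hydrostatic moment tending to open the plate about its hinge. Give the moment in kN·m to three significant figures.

γ = 1.513 × 9.81 = 14.84253 kN/m³.
Let θ = 78° be the plate's angle to the horizontal; measure y along the incline from where the plane meets the free surface. Vertical depth h = y·sinθ with sinθ = 0.978148.
With the apex down, the centroid sits h/3 = 3.01/3 = 1.00333 m below the base (the top edge), so y_c = 4.23 + 1.00333 = 5.23333 m and h_c = 5.23333 × 0.978148 = 5.11897 m.
A = ½ × 3.8 × 3.01 = 5.719 m².
Resultant F = γ·h_c·A = 14.84253 × 5.11897 × 5.719 = 434.521 kN.
I_c = b·h³/36 = 3.8 × 3.01³/36 = 2.8786 m⁴.
Centre of pressure: y_p = y_c + I_c/(y_c·A) = 5.23333 + 2.8786/(5.23333 × 5.719) = 5.23333 + 0.0961796 = 5.32951 m along the plane.
The resultant acts 1.00333 + 0.0961796 = 1.09951 m (along the plate) below the hinge at the top edge, so the moment about the hinge is M = F × 1.09951 = 434.521 × 1.09951 = 477.76 kN·m.

M ≈ 478 kN·m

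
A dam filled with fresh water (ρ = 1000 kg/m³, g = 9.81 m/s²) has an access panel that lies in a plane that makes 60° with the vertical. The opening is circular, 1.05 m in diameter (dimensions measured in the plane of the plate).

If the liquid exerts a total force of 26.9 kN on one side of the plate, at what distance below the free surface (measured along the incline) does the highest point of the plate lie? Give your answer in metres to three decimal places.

y_top ≈ 5.809 m

γ = ρg = 1000 × 9.81 = 9810 N/m³ = 9.81 kN/m³.
A = π(0.525)² = 0.865901 m².
From F = γ·h_c·A, the centroid depth is h_c = 26.9/(9.81 × 0.865901) = 3.16676 m.
The plate makes 60° with the vertical, i.e. θ = 90° − 60° = 30° to the horizontal. Measuring y along the incline from the free-surface line, vertical depth h = y·sinθ with sinθ = 0.500000.
Along the incline, y_c = h_c/sinθ = 3.16676/0.500000 = 6.33352 m.
The centroid is at the centre, 0.525 m below the top of the plate, so the highest point sits at y_top = 6.33352 − 0.525 = 5.80852 m along the incline.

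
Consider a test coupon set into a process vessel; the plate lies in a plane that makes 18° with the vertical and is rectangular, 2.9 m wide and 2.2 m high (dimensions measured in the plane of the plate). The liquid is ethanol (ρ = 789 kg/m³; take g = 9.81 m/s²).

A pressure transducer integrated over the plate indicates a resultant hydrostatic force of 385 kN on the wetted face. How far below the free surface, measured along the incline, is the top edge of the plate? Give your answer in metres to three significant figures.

y_top ≈ 7.10 m

γ = ρg = 789 × 9.81 / 1000 = 7.74009 kN/m³.
A = 2.9 × 2.2 = 6.38 m².
From F = γ·h_c·A, the centroid depth is h_c = 385/(7.74009 × 6.38) = 7.7964 m.
The plate makes 18° with the vertical, i.e. θ = 90° − 18° = 72° to the horizontal. Measuring y along the incline from the free-surface line, vertical depth h = y·sinθ with sinθ = 0.951057.
Along the incline, y_c = h_c/sinθ = 7.7964/0.951057 = 8.19762 m.
The centroid lies 2.2/2 = 1.1 m below the top edge, so the top edge sits at y_top = 8.19762 − 1.1 = 7.09762 m along the incline.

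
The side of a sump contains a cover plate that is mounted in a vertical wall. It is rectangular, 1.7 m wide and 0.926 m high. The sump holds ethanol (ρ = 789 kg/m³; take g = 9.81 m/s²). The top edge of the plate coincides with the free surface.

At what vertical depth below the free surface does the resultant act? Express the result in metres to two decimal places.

γ = ρg = 789 × 9.81 / 1000 = 7.74009 kN/m³.
The centroid lies 0.926/2 = 0.463 m below the top edge, so the centroid depth is h_c = 0.463 m.
A = 1.7 × 0.926 = 1.5742 m².
Resultant F = γ·h_c·A = 7.74009 × 0.463 × 1.5742 = 5.6414 kN.
I_c = b·h³/12 = 1.7 × 0.926³/12 = 0.112487 m⁴.
Centre of pressure: y_p = y_c + I_c/(y_c·A) = 0.463 + 0.112487/(0.463 × 1.5742) = 0.463 + 0.154334 = 0.617334 m along the plane.

h_p = 0.62 m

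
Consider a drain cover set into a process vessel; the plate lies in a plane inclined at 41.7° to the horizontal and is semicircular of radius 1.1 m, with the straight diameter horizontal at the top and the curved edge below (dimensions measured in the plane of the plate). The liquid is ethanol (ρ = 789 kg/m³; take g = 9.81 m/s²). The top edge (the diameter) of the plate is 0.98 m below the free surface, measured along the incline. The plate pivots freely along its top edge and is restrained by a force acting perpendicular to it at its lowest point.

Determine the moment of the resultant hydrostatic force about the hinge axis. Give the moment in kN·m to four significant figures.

γ = ρg = 789 × 9.81 / 1000 = 7.74009 kN/m³.
Let θ = 41.7° be the plate's angle to the horizontal; measure y along the incline from where the plane meets the free surface. Vertical depth h = y·sinθ with sinθ = 0.665230.
The centroid of a semicircle lies 4r/(3π) = 0.466854 m from the diameter, here below the top edge, so y_c = 0.98 + 0.466854 = 1.44685 m and h_c = 1.44685 × 0.665230 = 0.962488 m.
A = πr²/2 = π × 1.1²/2 = 1.90066 m².
Resultant F = γ·h_c·A = 7.74009 × 0.962488 × 1.90066 = 14.1594 kN.
I_c = (π/8 − 8/(9π))·r⁴ = 0.109757 × 1.1⁴ = 0.160695 m⁴.
Centre of pressure: y_p = y_c + I_c/(y_c·A) = 1.44685 + 0.160695/(1.44685 × 1.90066) = 1.44685 + 0.0584352 = 1.50529 m along the plane.
The resultant acts 0.466854 + 0.0584352 = 0.525289 m (along the plate) below the hinge at the top edge, so the moment about the hinge is M = F × 0.525289 = 14.1594 × 0.525289 = 7.43778 kN·m.

M ≈ 7.438 kN·m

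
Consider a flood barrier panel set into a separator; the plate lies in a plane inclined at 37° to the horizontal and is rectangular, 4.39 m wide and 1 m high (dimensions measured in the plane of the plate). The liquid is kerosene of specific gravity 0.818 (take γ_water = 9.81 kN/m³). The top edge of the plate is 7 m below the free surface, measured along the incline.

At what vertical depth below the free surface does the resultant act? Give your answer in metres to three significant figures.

h_p = 4.52 m

γ = 0.818 × 9.81 = 8.02458 kN/m³.
Let θ = 37° be the plate's angle to the horizontal; measure y along the incline from where the plane meets the free surface. Vertical depth h = y·sinθ with sinθ = 0.601815.
The centroid lies 1/2 = 0.5 m below the top edge, so y_c = 7 + 0.5 = 7.5 m and h_c = 7.5 × 0.601815 = 4.51361 m.
A = 4.39 × 1 = 4.39 m².
Resultant F = γ·h_c·A = 8.02458 × 4.51361 × 4.39 = 159.005 kN.
I_c = b·h³/12 = 4.39 × 1³/12 = 0.365833 m⁴.
Centre of pressure: y_p = y_c + I_c/(y_c·A) = 7.5 + 0.365833/(7.5 × 4.39) = 7.5 + 0.0111111 = 7.51111 m along the plane.
Vertically, h_p = y_p·sinθ = 7.51111 × 0.601815 = 4.5203 m.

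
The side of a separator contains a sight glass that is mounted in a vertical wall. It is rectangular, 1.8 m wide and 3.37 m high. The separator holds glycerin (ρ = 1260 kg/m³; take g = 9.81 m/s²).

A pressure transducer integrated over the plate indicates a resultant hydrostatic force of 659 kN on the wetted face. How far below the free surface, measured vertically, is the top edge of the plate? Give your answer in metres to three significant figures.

d_top ≈ 7.10 m

γ = ρg = 1260 × 9.81 / 1000 = 12.3606 kN/m³.
A = 1.8 × 3.37 = 6.066 m².
From F = γ·h_c·A, the centroid depth is h_c = 659/(12.3606 × 6.066) = 8.78908 m.
The centroid lies 3.37/2 = 1.685 m below the top edge, so the top edge sits at h_top = 8.78908 − 1.685 = 7.10408 m below the surface.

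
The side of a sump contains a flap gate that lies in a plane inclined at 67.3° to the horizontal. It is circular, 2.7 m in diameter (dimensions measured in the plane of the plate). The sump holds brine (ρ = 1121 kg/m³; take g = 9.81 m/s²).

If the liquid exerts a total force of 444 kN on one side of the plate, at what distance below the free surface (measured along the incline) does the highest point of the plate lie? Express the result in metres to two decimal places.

y_top ≈ 6.29 m

γ = ρg = 1121 × 9.81 / 1000 = 10.99701 kN/m³.
A = π(1.35)² = 5.72555 m².
From F = γ·h_c·A, the centroid depth is h_c = 444/(10.99701 × 5.72555) = 7.05166 m.
Let θ = 67.3° be the plate's angle to the horizontal; measure y along the incline from where the plane meets the free surface. Vertical depth h = y·sinθ with sinθ = 0.922538.
Along the incline, y_c = h_c/sinθ = 7.05166/0.922538 = 7.64376 m.
The centroid is at the centre, 1.35 m below the top of the plate, so the highest point sits at y_top = 7.64376 − 1.35 = 6.29376 m along the incline.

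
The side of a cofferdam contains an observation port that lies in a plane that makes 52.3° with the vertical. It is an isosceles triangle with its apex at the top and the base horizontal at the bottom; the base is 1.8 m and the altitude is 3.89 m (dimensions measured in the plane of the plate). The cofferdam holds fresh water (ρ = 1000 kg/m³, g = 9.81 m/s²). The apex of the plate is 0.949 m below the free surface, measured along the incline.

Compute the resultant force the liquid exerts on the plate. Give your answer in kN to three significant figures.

γ = ρg = 1000 × 9.81 = 9810 N/m³ = 9.81 kN/m³.
The plate makes 52.3° with the vertical, i.e. θ = 90° − 52.3° = 37.7° to the horizontal. Measuring y along the incline from the free-surface line, vertical depth h = y·sinθ with sinθ = 0.611527.
With the apex up, the centroid sits 2h/3 = 2 × 3.89/3 = 2.59333 m below the apex, so y_c = 0.949 + 2.59333 = 3.54233 m and h_c = 3.54233 × 0.611527 = 2.16623 m.
A = ½ × 1.8 × 3.89 = 3.501 m².
Resultant F = γ·h_c·A = 9.81 × 2.16623 × 3.501 = 74.3988 kN.

F ≈ 74.4 kN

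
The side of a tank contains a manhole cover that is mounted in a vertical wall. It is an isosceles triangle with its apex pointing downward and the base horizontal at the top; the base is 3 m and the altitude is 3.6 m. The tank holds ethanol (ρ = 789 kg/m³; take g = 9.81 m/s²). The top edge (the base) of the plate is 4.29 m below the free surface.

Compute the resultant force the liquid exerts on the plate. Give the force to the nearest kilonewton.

γ = ρg = 789 × 9.81 / 1000 = 7.74009 kN/m³.
With the apex down, the centroid sits h/3 = 3.6/3 = 1.2 m below the base (the top edge), so the centroid depth is h_c = 4.29 + 1.2 = 5.49 m.
A = ½ × 3 × 3.6 = 5.4 m².
Resultant F = γ·h_c·A = 7.74009 × 5.49 × 5.4 = 229.463 kN.

F ≈ 229 kN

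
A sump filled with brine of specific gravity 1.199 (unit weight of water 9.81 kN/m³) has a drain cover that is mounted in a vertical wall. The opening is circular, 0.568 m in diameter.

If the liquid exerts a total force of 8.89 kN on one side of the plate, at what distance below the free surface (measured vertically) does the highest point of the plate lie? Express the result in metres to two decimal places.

γ = 1.199 × 9.81 = 11.76219 kN/m³.
A = π(0.284)² = 0.253388 m².
From F = γ·h_c·A, the centroid depth is h_c = 8.89/(11.76219 × 0.253388) = 2.98282 m.
The centroid is at the centre, 0.284 m below the top of the plate, so the highest point sits at h_top = 2.98282 − 0.284 = 2.69882 m below the surface.

d_top ≈ 2.70 m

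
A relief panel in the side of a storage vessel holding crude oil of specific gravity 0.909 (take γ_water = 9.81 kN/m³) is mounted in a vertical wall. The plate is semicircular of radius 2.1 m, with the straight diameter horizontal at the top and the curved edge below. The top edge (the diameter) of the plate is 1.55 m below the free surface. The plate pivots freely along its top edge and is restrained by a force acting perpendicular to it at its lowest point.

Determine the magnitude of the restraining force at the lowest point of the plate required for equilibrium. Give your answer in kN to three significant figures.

P ≈ 73.1 kN

γ = 0.909 × 9.81 = 8.91729 kN/m³.
The centroid of a semicircle lies 4r/(3π) = 0.891268 m from the diameter, here below the top edge, so the centroid depth is h_c = 1.55 + 0.891268 = 2.44127 m.
A = πr²/2 = π × 2.1²/2 = 6.92721 m².
Resultant F = γ·h_c·A = 8.91729 × 2.44127 × 6.92721 = 150.802 kN.
I_c = (π/8 − 8/(9π))·r⁴ = 0.109757 × 2.1⁴ = 2.13457 m⁴.
Centre of pressure: y_p = y_c + I_c/(y_c·A) = 2.44127 + 2.13457/(2.44127 × 6.92721) = 2.44127 + 0.126222 = 2.56749 m along the plane.
The resultant acts 0.891268 + 0.126222 = 1.01749 m (along the plate) below the hinge at the top edge, so the moment about the hinge is M = F × 1.01749 = 150.802 × 1.01749 = 153.44 kN·m.
A normal force at the bottom, 2.1 m from the hinge, must supply this moment: P = 153.44/2.1 = 73.0667 kN.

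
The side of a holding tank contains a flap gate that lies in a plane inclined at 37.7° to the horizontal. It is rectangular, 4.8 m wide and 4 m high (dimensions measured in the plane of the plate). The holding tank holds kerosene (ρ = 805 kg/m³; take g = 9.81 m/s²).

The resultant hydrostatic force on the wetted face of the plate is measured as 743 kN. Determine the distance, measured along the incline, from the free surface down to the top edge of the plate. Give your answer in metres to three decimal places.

y_top ≈ 6.013 m

γ = ρg = 805 × 9.81 / 1000 = 7.89705 kN/m³.
A = 4.8 × 4 = 19.2 m².
From F = γ·h_c·A, the centroid depth is h_c = 743/(7.89705 × 19.2) = 4.9003 m.
Let θ = 37.7° be the plate's angle to the horizontal; measure y along the incline from where the plane meets the free surface. Vertical depth h = y·sinθ with sinθ = 0.611527.
Along the incline, y_c = h_c/sinθ = 4.9003/0.611527 = 8.01322 m.
The centroid lies 4/2 = 2 m below the top edge, so the top edge sits at y_top = 8.01322 − 2 = 6.01322 m along the incline.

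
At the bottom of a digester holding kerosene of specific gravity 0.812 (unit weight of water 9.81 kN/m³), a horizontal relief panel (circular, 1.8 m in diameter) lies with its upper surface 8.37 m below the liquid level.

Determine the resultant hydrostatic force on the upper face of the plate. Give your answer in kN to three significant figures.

F ≈ 170 kN

γ = 0.812 × 9.81 = 7.96572 kN/m³.
The plate is horizontal, so pressure is uniform at p = γ·h = 7.96572 × 8.37 = 66.6731 kN/m².
A = π(0.9)² = 2.54469 m².
F = p·A = 66.6731 × 2.54469 = 169.662 kN.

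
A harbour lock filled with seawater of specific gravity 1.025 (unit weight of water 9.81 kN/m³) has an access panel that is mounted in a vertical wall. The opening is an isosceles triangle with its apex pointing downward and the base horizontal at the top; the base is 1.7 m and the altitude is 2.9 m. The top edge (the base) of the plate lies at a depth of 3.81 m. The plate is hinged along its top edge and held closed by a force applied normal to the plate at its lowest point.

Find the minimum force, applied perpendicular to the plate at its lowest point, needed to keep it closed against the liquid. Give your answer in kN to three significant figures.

P ≈ 43.5 kN

γ = 1.025 × 9.81 = 10.05525 kN/m³.
With the apex down, the centroid sits h/3 = 2.9/3 = 0.966667 m below the base (the top edge), so the centroid depth is h_c = 3.81 + 0.966667 = 4.77667 m.
A = ½ × 1.7 × 2.9 = 2.465 m².
Resultant F = γ·h_c·A = 10.05525 × 4.77667 × 2.465 = 118.395 kN.
I_c = b·h³/36 = 1.7 × 2.9³/36 = 1.1517 m⁴.
Centre of pressure: y_p = y_c + I_c/(y_c·A) = 4.77667 + 1.1517/(4.77667 × 2.465) = 4.77667 + 0.0978131 = 4.87448 m along the plane.
The resultant acts 0.966667 + 0.0978131 = 1.06448 m (along the plate) below the hinge at the top edge, so the moment about the hinge is M = F × 1.06448 = 118.395 × 1.06448 = 126.029 kN·m.
A normal force at the bottom, 2.9 m from the hinge, must supply this moment: P = 126.029/2.9 = 43.4583 kN.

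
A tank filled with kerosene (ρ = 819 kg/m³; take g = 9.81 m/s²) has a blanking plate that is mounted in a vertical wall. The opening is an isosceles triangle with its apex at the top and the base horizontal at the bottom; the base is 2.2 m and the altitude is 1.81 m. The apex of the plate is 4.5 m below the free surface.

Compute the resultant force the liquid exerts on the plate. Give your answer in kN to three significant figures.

F ≈ 91.3 kN

γ = ρg = 819 × 9.81 / 1000 = 8.03439 kN/m³.
With the apex up, the centroid sits 2h/3 = 2 × 1.81/3 = 1.20667 m below the apex, so the centroid depth is h_c = 4.5 + 1.20667 = 5.70667 m.
A = ½ × 2.2 × 1.81 = 1.991 m².
Resultant F = γ·h_c·A = 8.03439 × 5.70667 × 1.991 = 91.2866 kN.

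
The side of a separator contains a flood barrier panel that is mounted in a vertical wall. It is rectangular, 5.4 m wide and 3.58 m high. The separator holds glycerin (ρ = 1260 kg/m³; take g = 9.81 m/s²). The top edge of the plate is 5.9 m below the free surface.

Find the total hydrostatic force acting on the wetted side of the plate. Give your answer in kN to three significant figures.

γ = ρg = 1260 × 9.81 / 1000 = 12.3606 kN/m³.
The centroid lies 3.58/2 = 1.79 m below the top edge, so the centroid depth is h_c = 5.9 + 1.79 = 7.69 m.
A = 5.4 × 3.58 = 19.332 m².
Resultant F = γ·h_c·A = 12.3606 × 7.69 × 19.332 = 1837.56 kN.

F ≈ 1840 kN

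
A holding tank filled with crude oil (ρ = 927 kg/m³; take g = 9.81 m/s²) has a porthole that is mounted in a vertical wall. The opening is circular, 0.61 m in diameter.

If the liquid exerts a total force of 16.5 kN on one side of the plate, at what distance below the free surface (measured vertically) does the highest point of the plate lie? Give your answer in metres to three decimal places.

γ = ρg = 927 × 9.81 / 1000 = 9.09387 kN/m³.
A = π(0.305)² = 0.292247 m².
From F = γ·h_c·A, the centroid depth is h_c = 16.5/(9.09387 × 0.292247) = 6.20848 m.
The centroid is at the centre, 0.305 m below the top of the plate, so the highest point sits at h_top = 6.20848 − 0.305 = 5.90348 m below the surface.

d_top ≈ 5.903 m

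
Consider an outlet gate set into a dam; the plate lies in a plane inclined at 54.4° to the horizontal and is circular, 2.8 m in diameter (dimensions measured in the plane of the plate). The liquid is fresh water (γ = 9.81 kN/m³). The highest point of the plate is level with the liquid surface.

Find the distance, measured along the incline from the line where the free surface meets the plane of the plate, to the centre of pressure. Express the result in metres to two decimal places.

γ = 9.81 kN/m³.
Let θ = 54.4° be the plate's angle to the horizontal; measure y along the incline from where the plane meets the free surface. Vertical depth h = y·sinθ with sinθ = 0.813101.
The centroid is at the centre, 1.4 m below the top of the plate, so y_c = 1.4 m and h_c = 1.4 × 0.813101 = 1.13834 m.
A = π(1.4)² = 6.15752 m².
Resultant F = γ·h_c·A = 9.81 × 1.13834 × 6.15752 = 68.7617 kN.
I_c = πr⁴/4 = π × 1.4⁴/4 = 3.01719 m⁴.
Centre of pressure: y_p = y_c + I_c/(y_c·A) = 1.4 + 3.01719/(1.4 × 6.15752) = 1.4 + 0.350001 = 1.75 m along the plane.

y_p = 1.75 m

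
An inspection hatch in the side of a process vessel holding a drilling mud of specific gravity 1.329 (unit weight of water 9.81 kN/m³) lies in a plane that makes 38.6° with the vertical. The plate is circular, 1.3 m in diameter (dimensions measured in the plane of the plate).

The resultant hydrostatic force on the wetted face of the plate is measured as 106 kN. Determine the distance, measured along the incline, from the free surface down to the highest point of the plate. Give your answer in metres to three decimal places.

γ = 1.329 × 9.81 = 13.03749 kN/m³.
A = π(0.65)² = 1.32732 m².
From F = γ·h_c·A, the centroid depth is h_c = 106/(13.03749 × 1.32732) = 6.12543 m.
The plate makes 38.6° with the vertical, i.e. θ = 90° − 38.6° = 51.4° to the horizontal. Measuring y along the incline from the free-surface line, vertical depth h = y·sinθ with sinθ = 0.781520.
Along the incline, y_c = h_c/sinθ = 6.12543/0.781520 = 7.83784 m.
The centroid is at the centre, 0.65 m below the top of the plate, so the highest point sits at y_top = 7.83784 − 0.65 = 7.18784 m along the incline.

y_top ≈ 7.188 m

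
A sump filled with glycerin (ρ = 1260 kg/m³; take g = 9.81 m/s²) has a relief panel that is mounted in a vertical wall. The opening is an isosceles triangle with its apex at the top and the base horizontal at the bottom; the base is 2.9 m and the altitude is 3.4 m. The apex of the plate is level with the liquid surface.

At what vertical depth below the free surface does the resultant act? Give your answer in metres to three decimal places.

h_p = 2.550 m

γ = ρg = 1260 × 9.81 / 1000 = 12.3606 kN/m³.
With the apex up, the centroid sits 2h/3 = 2 × 3.4/3 = 2.26667 m below the apex, so the centroid depth is h_c = 2.26667 m.
A = ½ × 2.9 × 3.4 = 4.93 m².
Resultant F = γ·h_c·A = 12.3606 × 2.26667 × 4.93 = 138.126 kN.
I_c = b·h³/36 = 2.9 × 3.4³/36 = 3.16616 m⁴.
Centre of pressure: y_p = y_c + I_c/(y_c·A) = 2.26667 + 3.16616/(2.26667 × 4.93) = 2.26667 + 0.283333 = 2.55 m along the plane.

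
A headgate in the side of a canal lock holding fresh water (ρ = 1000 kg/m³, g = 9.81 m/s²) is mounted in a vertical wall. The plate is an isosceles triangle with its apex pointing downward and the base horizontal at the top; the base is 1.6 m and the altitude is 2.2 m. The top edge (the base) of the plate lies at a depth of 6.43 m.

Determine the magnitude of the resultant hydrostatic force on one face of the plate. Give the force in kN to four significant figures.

F ≈ 123.7 kN

γ = ρg = 1000 × 9.81 = 9810 N/m³ = 9.81 kN/m³.
With the apex down, the centroid sits h/3 = 2.2/3 = 0.733333 m below the base (the top edge), so the centroid depth is h_c = 6.43 + 0.733333 = 7.16333 m.
A = ½ × 1.6 × 2.2 = 1.76 m².
Resultant F = γ·h_c·A = 9.81 × 7.16333 × 1.76 = 123.679 kN.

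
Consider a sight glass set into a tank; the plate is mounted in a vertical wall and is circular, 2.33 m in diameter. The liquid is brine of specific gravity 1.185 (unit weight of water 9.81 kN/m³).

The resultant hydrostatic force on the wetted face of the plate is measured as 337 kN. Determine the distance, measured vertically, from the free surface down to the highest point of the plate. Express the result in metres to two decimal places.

d_top ≈ 5.63 m

γ = 1.185 × 9.81 = 11.62485 kN/m³.
A = π(1.165)² = 4.26385 m².
From F = γ·h_c·A, the centroid depth is h_c = 337/(11.62485 × 4.26385) = 6.79893 m.
The centroid is at the centre, 1.165 m below the top of the plate, so the highest point sits at h_top = 6.79893 − 1.165 = 5.63393 m below the surface.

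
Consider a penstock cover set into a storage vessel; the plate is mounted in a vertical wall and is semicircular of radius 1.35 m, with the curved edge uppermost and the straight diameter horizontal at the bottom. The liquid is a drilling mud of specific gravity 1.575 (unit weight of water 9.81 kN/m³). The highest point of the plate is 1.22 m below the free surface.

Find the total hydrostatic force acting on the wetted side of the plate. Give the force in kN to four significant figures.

γ = 1.575 × 9.81 = 15.45075 kN/m³.
The centroid lies 4r/(3π) = 0.572958 m above the diameter, so r − 4r/(3π) = 1.35 − 0.572958 = 0.777042 m below the topmost point, so the centroid depth is h_c = 1.22 + 0.777042 = 1.99704 m.
A = πr²/2 = π × 1.35²/2 = 2.86278 m².
Resultant F = γ·h_c·A = 15.45075 × 1.99704 × 2.86278 = 88.3333 kN.

F ≈ 88.33 kN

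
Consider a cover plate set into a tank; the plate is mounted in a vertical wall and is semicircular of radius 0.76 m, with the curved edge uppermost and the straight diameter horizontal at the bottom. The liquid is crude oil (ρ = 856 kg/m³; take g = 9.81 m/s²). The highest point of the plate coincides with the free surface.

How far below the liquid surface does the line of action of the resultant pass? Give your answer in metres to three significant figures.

γ = ρg = 856 × 9.81 / 1000 = 8.39736 kN/m³.
The centroid lies 4r/(3π) = 0.322554 m above the diameter, so r − 4r/(3π) = 0.76 − 0.322554 = 0.437446 m below the topmost point, so the centroid depth is h_c = 0.437446 m.
A = πr²/2 = π × 0.76²/2 = 0.907292 m².
Resultant F = γ·h_c·A = 8.39736 × 0.437446 × 0.907292 = 3.33284 kN.
I_c = (π/8 − 8/(9π))·r⁴ = 0.109757 × 0.76⁴ = 0.0366173 m⁴.
Centre of pressure: y_p = y_c + I_c/(y_c·A) = 0.437446 + 0.0366173/(0.437446 × 0.907292) = 0.437446 + 0.0922603 = 0.529706 m along the plane.

h_p = 0.530 m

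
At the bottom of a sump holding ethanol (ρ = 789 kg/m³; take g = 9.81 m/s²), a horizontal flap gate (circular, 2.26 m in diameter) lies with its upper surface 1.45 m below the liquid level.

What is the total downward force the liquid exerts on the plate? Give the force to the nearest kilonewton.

γ = ρg = 789 × 9.81 / 1000 = 7.74009 kN/m³.
The plate is horizontal, so pressure is uniform at p = γ·h = 7.74009 × 1.45 = 11.2231 kN/m².
A = π(1.13)² = 4.0115 m².
F = p·A = 11.2231 × 4.0115 = 45.0215 kN.

F ≈ 45 kN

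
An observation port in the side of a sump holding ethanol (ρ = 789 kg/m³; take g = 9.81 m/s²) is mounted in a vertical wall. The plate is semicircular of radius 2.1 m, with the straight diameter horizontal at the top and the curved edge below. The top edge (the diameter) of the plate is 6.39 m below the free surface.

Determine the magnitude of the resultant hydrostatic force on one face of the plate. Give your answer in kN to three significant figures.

γ = ρg = 789 × 9.81 / 1000 = 7.74009 kN/m³.
The centroid of a semicircle lies 4r/(3π) = 0.891268 m from the diameter, here below the top edge, so the centroid depth is h_c = 6.39 + 0.891268 = 7.28127 m.
A = πr²/2 = π × 2.1²/2 = 6.92721 m².
Resultant F = γ·h_c·A = 7.74009 × 7.28127 × 6.92721 = 390.402 kN.

F ≈ 390 kN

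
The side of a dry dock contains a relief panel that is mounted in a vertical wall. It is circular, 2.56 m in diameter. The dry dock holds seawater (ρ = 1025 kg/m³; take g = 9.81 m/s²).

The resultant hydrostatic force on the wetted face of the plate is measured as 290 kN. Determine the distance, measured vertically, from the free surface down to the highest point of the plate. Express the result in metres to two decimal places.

γ = ρg = 1025 × 9.81 / 1000 = 10.05525 kN/m³.
A = π(1.28)² = 5.14719 m².
From F = γ·h_c·A, the centroid depth is h_c = 290/(10.05525 × 5.14719) = 5.60318 m.
The centroid is at the centre, 1.28 m below the top of the plate, so the highest point sits at h_top = 5.60318 − 1.28 = 4.32318 m below the surface.

d_top ≈ 4.32 m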